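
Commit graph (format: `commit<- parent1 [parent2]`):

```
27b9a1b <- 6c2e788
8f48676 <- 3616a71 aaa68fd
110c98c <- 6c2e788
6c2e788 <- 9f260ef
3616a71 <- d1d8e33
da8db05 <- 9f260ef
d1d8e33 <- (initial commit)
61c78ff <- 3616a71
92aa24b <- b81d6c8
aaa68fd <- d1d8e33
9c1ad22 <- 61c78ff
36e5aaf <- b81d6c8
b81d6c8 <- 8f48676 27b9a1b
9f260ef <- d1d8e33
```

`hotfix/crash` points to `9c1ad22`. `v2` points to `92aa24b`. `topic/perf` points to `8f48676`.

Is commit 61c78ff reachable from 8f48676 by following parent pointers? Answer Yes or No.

Ancestors of 8f48676: {3616a71, 8f48676, aaa68fd, d1d8e33}.
61c78ff is not in that set, so it is not an ancestor of 8f48676.

No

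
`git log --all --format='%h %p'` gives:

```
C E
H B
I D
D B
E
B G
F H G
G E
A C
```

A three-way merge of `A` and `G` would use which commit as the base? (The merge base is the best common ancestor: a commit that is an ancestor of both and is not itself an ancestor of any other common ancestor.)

Ancestors of A: {A, C, E}.
Ancestors of G: {E, G}.
Common ancestors: {E}.
The only common ancestor is E, so it is the merge base.

E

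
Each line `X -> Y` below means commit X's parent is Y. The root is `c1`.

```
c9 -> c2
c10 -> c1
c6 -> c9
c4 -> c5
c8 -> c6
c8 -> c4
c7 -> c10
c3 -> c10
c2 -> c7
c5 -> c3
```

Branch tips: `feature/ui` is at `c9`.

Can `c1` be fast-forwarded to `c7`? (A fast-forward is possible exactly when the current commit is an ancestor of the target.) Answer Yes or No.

A fast-forward from c1 to c7 is possible iff c1 is an ancestor of c7.
Ancestors of c7: {c1, c10, c7}.
c1 is among them, so fast-forward is possible.

Yes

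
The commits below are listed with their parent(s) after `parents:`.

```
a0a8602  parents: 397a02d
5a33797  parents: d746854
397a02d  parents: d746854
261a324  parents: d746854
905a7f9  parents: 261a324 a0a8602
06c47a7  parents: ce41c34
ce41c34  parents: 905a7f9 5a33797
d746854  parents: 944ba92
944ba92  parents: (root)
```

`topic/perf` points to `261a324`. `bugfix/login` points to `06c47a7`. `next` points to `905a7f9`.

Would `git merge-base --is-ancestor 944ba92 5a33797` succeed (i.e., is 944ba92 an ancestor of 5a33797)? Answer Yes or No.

Yes

Ancestors of 5a33797 (commits reachable by following parents): {5a33797, 944ba92, d746854}.
944ba92 is in that set, so it is an ancestor of 5a33797.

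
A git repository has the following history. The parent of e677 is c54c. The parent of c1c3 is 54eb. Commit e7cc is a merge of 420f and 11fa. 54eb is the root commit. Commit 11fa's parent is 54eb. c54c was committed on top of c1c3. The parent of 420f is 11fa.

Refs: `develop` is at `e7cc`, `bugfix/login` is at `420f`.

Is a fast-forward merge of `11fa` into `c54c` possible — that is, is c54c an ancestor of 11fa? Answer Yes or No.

A fast-forward from c54c to 11fa is possible iff c54c is an ancestor of 11fa.
Ancestors of 11fa: {11fa, 54eb}.
c54c is not among them, so fast-forward is not possible.

No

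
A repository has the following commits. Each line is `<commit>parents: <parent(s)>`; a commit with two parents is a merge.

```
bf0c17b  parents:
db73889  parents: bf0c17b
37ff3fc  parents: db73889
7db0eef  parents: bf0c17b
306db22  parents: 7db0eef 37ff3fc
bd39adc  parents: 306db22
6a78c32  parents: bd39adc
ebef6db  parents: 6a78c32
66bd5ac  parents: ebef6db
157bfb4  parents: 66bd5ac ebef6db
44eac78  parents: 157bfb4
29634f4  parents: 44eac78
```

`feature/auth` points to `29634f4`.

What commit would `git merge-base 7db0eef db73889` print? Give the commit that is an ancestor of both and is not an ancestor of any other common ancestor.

Ancestors of 7db0eef: {7db0eef, bf0c17b}.
Ancestors of db73889: {bf0c17b, db73889}.
Common ancestors: {bf0c17b}.
The only common ancestor is bf0c17b, so it is the merge base.

bf0c17b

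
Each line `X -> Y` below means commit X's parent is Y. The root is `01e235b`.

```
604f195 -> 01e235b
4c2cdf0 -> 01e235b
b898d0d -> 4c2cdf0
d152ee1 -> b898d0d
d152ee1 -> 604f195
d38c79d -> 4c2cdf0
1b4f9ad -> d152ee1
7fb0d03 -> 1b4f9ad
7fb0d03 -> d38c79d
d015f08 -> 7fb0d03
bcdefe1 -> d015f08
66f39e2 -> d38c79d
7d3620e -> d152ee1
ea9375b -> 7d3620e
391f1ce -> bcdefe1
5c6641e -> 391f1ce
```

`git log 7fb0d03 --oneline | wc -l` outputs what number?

Walking parent pointers from 7fb0d03: reachable set = {01e235b, 1b4f9ad, 4c2cdf0, 604f195, 7fb0d03, b898d0d, d152ee1, d38c79d}.
That is 8 commits.

8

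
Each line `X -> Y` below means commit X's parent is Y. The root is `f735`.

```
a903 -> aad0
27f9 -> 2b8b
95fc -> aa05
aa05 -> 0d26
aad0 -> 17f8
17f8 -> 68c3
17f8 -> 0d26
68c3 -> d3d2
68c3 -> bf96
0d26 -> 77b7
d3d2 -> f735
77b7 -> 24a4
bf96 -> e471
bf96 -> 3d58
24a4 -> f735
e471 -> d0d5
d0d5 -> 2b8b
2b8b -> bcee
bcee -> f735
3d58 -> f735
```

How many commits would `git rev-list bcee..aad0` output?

12

Reachable from aad0: {0d26, 17f8, 24a4, 2b8b, 3d58, 68c3, 77b7, aad0, bcee, bf96, d0d5, d3d2, e471, f735}.
Reachable from bcee: {bcee, f735}.
In aad0's history but not bcee's: {0d26, 17f8, 24a4, 2b8b, 3d58, 68c3, 77b7, aad0, bf96, d0d5, d3d2, e471} — 12 commits.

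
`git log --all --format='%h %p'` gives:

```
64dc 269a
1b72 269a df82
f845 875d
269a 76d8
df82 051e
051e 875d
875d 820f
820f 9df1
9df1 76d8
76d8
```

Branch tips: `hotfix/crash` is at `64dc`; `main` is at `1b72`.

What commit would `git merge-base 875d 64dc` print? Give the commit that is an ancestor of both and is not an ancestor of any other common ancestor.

Ancestors of 875d: {76d8, 820f, 875d, 9df1}.
Ancestors of 64dc: {269a, 64dc, 76d8}.
Common ancestors: {76d8}.
The only common ancestor is 76d8, so it is the merge base.

76d8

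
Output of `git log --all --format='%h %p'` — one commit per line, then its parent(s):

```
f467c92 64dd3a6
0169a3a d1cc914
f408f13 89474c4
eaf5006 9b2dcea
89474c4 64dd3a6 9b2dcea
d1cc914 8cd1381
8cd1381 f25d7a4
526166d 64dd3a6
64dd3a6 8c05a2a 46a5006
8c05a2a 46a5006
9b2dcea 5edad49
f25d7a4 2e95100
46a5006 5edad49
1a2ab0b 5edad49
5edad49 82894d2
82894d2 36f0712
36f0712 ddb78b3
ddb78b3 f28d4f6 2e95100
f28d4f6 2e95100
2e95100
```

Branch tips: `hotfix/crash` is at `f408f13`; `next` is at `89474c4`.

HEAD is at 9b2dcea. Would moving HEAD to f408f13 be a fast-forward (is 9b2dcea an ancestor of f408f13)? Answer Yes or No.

A fast-forward from 9b2dcea to f408f13 is possible iff 9b2dcea is an ancestor of f408f13.
Ancestors of f408f13: {2e95100, 36f0712, 46a5006, 5edad49, 64dd3a6, 82894d2, 89474c4, 8c05a2a, 9b2dcea, ddb78b3, f28d4f6, f408f13}.
9b2dcea is among them, so fast-forward is possible.

Yes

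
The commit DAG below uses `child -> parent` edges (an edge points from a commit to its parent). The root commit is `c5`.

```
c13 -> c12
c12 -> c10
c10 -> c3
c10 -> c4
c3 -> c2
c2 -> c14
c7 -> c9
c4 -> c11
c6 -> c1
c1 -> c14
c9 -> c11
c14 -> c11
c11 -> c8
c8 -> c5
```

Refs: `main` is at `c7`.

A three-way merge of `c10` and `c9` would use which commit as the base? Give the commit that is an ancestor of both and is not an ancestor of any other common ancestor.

Ancestors of c10: {c10, c11, c14, c2, c3, c4, c5, c8}.
Ancestors of c9: {c11, c5, c8, c9}.
Common ancestors: {c11, c5, c8}.
Among these, c11 is not an ancestor of any other common ancestor — it is the merge base.

c11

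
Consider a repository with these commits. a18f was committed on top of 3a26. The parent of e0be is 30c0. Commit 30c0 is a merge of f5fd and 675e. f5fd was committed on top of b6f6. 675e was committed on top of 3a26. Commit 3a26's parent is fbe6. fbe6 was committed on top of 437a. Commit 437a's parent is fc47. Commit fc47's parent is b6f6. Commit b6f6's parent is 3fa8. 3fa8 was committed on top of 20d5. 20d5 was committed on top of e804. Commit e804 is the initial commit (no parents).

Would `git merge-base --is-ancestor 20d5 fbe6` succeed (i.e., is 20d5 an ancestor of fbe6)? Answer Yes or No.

Ancestors of fbe6 (commits reachable by following parents): {20d5, 3fa8, 437a, b6f6, e804, fbe6, fc47}.
20d5 is in that set, so it is an ancestor of fbe6.

Yes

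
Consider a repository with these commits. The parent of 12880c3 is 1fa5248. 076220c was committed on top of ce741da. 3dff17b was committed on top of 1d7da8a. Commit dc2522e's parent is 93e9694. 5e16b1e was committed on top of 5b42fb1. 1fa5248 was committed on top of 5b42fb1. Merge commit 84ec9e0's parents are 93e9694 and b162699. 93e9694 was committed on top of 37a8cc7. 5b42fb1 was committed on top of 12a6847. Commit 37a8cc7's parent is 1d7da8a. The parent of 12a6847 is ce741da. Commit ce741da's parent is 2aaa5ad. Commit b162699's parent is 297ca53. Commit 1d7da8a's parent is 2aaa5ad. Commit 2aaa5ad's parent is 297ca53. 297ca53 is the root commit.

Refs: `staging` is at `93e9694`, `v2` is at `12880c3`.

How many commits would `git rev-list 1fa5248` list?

6

Walking parent pointers from 1fa5248: reachable set = {12a6847, 1fa5248, 297ca53, 2aaa5ad, 5b42fb1, ce741da}.
That is 6 commits.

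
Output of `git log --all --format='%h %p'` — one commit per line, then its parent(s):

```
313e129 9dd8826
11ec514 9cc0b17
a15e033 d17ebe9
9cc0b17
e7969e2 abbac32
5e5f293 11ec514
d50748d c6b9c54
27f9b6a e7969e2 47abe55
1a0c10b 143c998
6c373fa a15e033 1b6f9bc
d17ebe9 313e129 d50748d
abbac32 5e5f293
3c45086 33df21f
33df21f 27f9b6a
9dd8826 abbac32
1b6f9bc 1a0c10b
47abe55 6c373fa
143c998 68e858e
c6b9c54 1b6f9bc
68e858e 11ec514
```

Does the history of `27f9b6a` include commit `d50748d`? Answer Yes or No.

Ancestors of 27f9b6a (commits reachable by following parents): {11ec514, 143c998, 1a0c10b, 1b6f9bc, 27f9b6a, 313e129, 47abe55, 5e5f293, 68e858e, 6c373fa, 9cc0b17, 9dd8826, a15e033, abbac32, c6b9c54, d17ebe9, d50748d, e7969e2}.
d50748d is in that set, so it is an ancestor of 27f9b6a.

Yes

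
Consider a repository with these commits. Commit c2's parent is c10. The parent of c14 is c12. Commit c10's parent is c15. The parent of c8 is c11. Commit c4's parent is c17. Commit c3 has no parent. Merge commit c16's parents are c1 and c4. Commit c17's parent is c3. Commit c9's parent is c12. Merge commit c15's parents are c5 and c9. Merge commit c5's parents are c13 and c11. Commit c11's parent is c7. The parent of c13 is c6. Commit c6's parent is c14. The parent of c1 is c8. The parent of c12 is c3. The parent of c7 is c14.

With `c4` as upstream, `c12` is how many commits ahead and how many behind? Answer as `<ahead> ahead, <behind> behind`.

1 ahead, 2 behind

Reachable from c12: {c12, c3}.
Reachable from c4: {c17, c3, c4}.
Only in c12's history (ahead): {c12} — 1.
Only in c4's history (behind): {c17, c4} — 2.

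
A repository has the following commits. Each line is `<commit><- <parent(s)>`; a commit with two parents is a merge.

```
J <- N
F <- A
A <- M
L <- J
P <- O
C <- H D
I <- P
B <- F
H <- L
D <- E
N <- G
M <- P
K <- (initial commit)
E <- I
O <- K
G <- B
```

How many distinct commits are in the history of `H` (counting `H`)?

Walking parent pointers from H: reachable set = {A, B, F, G, H, J, K, L, M, N, O, P}.
That is 12 commits.

12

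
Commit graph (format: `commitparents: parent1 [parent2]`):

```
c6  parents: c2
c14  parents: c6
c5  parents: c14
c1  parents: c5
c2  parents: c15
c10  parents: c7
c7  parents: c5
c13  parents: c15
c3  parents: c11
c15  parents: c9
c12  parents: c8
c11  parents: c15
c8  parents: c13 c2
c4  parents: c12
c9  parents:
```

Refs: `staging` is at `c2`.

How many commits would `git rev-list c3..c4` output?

Reachable from c4: {c12, c13, c15, c2, c4, c8, c9}.
Reachable from c3: {c11, c15, c3, c9}.
In c4's history but not c3's: {c12, c13, c2, c4, c8} — 5 commits.

5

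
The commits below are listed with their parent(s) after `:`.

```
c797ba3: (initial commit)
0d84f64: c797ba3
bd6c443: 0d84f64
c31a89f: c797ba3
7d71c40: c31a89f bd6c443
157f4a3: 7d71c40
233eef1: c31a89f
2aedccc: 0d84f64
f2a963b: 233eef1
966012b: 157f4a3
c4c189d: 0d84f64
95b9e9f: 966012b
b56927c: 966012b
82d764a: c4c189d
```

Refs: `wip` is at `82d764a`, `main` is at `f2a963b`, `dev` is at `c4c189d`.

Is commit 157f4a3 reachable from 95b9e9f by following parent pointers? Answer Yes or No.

Yes

Ancestors of 95b9e9f (commits reachable by following parents): {0d84f64, 157f4a3, 7d71c40, 95b9e9f, 966012b, bd6c443, c31a89f, c797ba3}.
157f4a3 is in that set, so it is an ancestor of 95b9e9f.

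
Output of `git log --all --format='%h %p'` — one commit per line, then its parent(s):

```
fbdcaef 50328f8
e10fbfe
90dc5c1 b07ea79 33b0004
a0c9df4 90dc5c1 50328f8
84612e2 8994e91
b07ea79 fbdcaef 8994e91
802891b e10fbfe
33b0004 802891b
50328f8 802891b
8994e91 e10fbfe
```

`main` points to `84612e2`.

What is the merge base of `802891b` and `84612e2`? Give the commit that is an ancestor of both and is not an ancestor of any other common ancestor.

e10fbfe

Ancestors of 802891b: {802891b, e10fbfe}.
Ancestors of 84612e2: {84612e2, 8994e91, e10fbfe}.
Common ancestors: {e10fbfe}.
The only common ancestor is e10fbfe, so it is the merge base.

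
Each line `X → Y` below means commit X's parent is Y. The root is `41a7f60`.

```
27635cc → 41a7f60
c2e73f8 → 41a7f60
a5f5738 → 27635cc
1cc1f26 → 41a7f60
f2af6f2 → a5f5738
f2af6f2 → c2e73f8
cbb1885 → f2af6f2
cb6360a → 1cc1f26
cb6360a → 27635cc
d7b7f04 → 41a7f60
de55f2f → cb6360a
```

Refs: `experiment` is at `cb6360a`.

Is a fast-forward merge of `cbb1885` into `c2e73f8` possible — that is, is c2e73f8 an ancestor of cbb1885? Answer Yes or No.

Yes

A fast-forward from c2e73f8 to cbb1885 is possible iff c2e73f8 is an ancestor of cbb1885.
Ancestors of cbb1885: {27635cc, 41a7f60, a5f5738, c2e73f8, cbb1885, f2af6f2}.
c2e73f8 is among them, so fast-forward is possible.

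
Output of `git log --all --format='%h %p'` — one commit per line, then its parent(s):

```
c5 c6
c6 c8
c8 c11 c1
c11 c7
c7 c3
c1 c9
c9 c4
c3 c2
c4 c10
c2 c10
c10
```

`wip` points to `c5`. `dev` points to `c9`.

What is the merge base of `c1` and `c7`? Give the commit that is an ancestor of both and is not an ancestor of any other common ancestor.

c10

Ancestors of c1: {c1, c10, c4, c9}.
Ancestors of c7: {c10, c2, c3, c7}.
Common ancestors: {c10}.
The only common ancestor is c10, so it is the merge base.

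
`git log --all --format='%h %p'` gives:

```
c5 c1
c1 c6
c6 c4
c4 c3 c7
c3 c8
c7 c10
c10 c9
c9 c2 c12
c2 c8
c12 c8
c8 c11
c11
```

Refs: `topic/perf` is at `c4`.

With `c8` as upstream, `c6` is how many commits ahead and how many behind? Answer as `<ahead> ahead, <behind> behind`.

8 ahead, 0 behind

Reachable from c6: {c10, c11, c12, c2, c3, c4, c6, c7, c8, c9}.
Reachable from c8: {c11, c8}.
Only in c6's history (ahead): {c10, c12, c2, c3, c4, c6, c7, c9} — 8.
Only in c8's history (behind): {} — 0.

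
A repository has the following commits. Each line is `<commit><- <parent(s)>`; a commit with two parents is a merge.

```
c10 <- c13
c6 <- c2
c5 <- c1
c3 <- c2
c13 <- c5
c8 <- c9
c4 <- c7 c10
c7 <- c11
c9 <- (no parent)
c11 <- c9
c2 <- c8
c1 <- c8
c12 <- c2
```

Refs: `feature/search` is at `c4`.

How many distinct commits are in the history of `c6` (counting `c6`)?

Walking parent pointers from c6: reachable set = {c2, c6, c8, c9}.
That is 4 commits.

4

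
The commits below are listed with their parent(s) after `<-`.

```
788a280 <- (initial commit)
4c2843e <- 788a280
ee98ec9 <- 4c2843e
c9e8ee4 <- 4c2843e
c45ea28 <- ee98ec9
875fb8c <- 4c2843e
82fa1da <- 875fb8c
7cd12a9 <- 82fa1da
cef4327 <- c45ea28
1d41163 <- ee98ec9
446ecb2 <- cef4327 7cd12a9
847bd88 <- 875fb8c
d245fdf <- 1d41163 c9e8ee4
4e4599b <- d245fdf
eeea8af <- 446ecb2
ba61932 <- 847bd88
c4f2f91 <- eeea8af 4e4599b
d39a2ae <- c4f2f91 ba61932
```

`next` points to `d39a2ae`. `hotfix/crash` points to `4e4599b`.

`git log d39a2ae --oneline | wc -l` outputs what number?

Walking parent pointers from d39a2ae: reachable set = {1d41163, 446ecb2, 4c2843e, 4e4599b, 788a280, 7cd12a9, 82fa1da, 847bd88, 875fb8c, ba61932, c45ea28, c4f2f91, c9e8ee4, cef4327, d245fdf, d39a2ae, ee98ec9, eeea8af}.
That is 18 commits.

18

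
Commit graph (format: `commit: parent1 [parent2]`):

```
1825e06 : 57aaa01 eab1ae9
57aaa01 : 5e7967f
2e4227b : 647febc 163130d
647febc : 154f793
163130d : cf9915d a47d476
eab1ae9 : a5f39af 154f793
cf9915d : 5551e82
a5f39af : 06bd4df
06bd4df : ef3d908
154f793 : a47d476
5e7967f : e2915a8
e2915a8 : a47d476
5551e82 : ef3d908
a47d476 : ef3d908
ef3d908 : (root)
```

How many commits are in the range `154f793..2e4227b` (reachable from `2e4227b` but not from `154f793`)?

5

Reachable from 2e4227b: {154f793, 163130d, 2e4227b, 5551e82, 647febc, a47d476, cf9915d, ef3d908}.
Reachable from 154f793: {154f793, a47d476, ef3d908}.
In 2e4227b's history but not 154f793's: {163130d, 2e4227b, 5551e82, 647febc, cf9915d} — 5 commits.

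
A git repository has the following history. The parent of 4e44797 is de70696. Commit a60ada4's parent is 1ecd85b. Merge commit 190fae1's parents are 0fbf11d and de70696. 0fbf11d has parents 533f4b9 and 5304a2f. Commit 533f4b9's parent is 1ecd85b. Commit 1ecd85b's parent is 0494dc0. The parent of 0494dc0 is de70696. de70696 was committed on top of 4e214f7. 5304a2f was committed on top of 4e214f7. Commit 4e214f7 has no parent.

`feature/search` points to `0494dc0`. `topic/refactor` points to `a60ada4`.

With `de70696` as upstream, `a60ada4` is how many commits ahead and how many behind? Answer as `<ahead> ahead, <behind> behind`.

3 ahead, 0 behind

Reachable from a60ada4: {0494dc0, 1ecd85b, 4e214f7, a60ada4, de70696}.
Reachable from de70696: {4e214f7, de70696}.
Only in a60ada4's history (ahead): {0494dc0, 1ecd85b, a60ada4} — 3.
Only in de70696's history (behind): {} — 0.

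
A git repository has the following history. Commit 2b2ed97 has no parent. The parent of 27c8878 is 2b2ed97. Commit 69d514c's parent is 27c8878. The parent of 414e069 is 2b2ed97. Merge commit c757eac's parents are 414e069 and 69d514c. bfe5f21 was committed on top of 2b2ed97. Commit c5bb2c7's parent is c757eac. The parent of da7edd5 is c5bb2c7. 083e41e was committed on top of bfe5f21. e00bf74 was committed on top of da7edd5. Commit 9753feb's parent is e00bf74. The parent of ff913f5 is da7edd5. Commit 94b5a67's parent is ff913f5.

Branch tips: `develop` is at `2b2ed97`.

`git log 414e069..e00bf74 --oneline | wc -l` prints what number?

6

Reachable from e00bf74: {27c8878, 2b2ed97, 414e069, 69d514c, c5bb2c7, c757eac, da7edd5, e00bf74}.
Reachable from 414e069: {2b2ed97, 414e069}.
In e00bf74's history but not 414e069's: {27c8878, 69d514c, c5bb2c7, c757eac, da7edd5, e00bf74} — 6 commits.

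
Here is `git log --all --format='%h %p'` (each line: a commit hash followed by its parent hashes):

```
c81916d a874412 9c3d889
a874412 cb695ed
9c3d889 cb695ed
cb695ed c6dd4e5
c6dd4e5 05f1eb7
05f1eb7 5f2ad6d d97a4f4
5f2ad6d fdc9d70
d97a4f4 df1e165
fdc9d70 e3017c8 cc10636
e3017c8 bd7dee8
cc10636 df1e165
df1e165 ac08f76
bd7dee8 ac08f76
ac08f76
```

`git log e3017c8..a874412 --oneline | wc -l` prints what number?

9

Reachable from a874412: {05f1eb7, 5f2ad6d, a874412, ac08f76, bd7dee8, c6dd4e5, cb695ed, cc10636, d97a4f4, df1e165, e3017c8, fdc9d70}.
Reachable from e3017c8: {ac08f76, bd7dee8, e3017c8}.
In a874412's history but not e3017c8's: {05f1eb7, 5f2ad6d, a874412, c6dd4e5, cb695ed, cc10636, d97a4f4, df1e165, fdc9d70} — 9 commits.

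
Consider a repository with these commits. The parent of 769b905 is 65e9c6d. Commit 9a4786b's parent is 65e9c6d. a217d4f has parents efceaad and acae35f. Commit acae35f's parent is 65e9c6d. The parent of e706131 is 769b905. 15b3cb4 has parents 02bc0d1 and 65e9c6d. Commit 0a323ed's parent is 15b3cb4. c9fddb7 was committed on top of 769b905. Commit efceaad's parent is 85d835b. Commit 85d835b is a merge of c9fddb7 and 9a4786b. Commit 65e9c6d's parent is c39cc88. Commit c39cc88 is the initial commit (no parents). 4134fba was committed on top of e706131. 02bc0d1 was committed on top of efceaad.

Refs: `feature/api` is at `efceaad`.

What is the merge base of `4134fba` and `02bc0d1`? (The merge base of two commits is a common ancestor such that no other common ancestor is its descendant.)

769b905

Ancestors of 4134fba: {4134fba, 65e9c6d, 769b905, c39cc88, e706131}.
Ancestors of 02bc0d1: {02bc0d1, 65e9c6d, 769b905, 85d835b, 9a4786b, c39cc88, c9fddb7, efceaad}.
Common ancestors: {65e9c6d, 769b905, c39cc88}.
Among these, 769b905 is not an ancestor of any other common ancestor — it is the merge base.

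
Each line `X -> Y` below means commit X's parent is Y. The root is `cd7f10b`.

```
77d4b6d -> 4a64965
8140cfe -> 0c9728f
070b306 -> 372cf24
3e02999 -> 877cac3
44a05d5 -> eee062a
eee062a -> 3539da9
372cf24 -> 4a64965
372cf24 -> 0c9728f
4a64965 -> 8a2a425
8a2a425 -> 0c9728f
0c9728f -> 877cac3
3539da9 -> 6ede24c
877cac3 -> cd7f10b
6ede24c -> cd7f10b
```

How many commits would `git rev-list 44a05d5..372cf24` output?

Reachable from 372cf24: {0c9728f, 372cf24, 4a64965, 877cac3, 8a2a425, cd7f10b}.
Reachable from 44a05d5: {3539da9, 44a05d5, 6ede24c, cd7f10b, eee062a}.
In 372cf24's history but not 44a05d5's: {0c9728f, 372cf24, 4a64965, 877cac3, 8a2a425} — 5 commits.

5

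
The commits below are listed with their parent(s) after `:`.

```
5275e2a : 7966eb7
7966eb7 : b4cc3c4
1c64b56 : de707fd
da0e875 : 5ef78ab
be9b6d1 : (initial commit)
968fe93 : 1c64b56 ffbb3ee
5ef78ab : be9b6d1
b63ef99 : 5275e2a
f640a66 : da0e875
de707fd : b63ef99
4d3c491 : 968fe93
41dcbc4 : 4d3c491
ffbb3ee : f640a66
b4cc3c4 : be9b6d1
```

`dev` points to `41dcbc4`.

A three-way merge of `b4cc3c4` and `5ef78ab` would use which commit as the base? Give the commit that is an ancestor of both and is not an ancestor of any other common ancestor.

be9b6d1

Ancestors of b4cc3c4: {b4cc3c4, be9b6d1}.
Ancestors of 5ef78ab: {5ef78ab, be9b6d1}.
Common ancestors: {be9b6d1}.
The only common ancestor is be9b6d1, so it is the merge base.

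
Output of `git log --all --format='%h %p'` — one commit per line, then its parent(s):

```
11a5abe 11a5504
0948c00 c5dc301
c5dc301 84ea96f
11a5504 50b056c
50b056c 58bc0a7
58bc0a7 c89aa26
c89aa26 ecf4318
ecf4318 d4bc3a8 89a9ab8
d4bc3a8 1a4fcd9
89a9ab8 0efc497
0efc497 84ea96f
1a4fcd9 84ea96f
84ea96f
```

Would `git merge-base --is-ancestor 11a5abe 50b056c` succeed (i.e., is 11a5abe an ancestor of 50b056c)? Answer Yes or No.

No

Ancestors of 50b056c: {0efc497, 1a4fcd9, 50b056c, 58bc0a7, 84ea96f, 89a9ab8, c89aa26, d4bc3a8, ecf4318}.
11a5abe is not in that set, so it is not an ancestor of 50b056c.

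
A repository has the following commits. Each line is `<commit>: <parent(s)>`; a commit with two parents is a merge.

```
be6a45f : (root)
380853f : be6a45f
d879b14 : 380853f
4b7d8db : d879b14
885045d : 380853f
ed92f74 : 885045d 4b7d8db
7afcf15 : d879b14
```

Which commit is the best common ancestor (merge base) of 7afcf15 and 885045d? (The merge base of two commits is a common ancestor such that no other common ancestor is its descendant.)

Ancestors of 7afcf15: {380853f, 7afcf15, be6a45f, d879b14}.
Ancestors of 885045d: {380853f, 885045d, be6a45f}.
Common ancestors: {380853f, be6a45f}.
Among these, 380853f is not an ancestor of any other common ancestor — it is the merge base.

380853f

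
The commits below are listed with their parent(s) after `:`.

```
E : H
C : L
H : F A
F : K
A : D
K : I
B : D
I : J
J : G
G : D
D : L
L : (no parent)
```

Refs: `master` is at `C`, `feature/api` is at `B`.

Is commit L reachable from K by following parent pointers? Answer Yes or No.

Yes

Ancestors of K (commits reachable by following parents): {D, G, I, J, K, L}.
L is in that set, so it is an ancestor of K.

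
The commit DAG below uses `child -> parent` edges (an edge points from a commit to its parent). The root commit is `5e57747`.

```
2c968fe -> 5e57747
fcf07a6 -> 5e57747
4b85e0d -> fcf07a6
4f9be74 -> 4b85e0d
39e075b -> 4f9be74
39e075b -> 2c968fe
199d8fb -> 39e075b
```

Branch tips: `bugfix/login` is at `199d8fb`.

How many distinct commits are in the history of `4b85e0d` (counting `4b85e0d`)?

3

Walking parent pointers from 4b85e0d: reachable set = {4b85e0d, 5e57747, fcf07a6}.
That is 3 commits.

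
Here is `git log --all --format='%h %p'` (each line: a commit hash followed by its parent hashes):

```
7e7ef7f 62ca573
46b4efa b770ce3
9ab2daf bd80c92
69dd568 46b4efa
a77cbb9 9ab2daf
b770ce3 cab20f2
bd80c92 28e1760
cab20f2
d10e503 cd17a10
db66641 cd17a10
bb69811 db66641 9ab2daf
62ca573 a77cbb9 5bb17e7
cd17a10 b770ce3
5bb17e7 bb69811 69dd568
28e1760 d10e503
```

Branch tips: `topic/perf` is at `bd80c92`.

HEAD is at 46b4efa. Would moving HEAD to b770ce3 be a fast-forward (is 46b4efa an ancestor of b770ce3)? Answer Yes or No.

No

A fast-forward from 46b4efa to b770ce3 is possible iff 46b4efa is an ancestor of b770ce3.
Ancestors of b770ce3: {b770ce3, cab20f2}.
46b4efa is not among them, so fast-forward is not possible.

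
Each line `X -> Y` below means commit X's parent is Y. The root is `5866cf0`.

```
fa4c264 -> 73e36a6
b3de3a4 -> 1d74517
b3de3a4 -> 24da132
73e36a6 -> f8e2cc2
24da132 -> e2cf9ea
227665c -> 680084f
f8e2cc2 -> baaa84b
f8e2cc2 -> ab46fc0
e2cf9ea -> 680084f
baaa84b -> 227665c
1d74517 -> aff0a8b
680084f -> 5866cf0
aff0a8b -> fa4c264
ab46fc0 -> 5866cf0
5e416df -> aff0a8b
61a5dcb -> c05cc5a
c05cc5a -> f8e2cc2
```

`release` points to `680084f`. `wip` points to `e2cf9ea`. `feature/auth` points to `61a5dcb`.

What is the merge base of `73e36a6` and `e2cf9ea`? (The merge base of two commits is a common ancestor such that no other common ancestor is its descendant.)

680084f

Ancestors of 73e36a6: {227665c, 5866cf0, 680084f, 73e36a6, ab46fc0, baaa84b, f8e2cc2}.
Ancestors of e2cf9ea: {5866cf0, 680084f, e2cf9ea}.
Common ancestors: {5866cf0, 680084f}.
Among these, 680084f is not an ancestor of any other common ancestor — it is the merge base.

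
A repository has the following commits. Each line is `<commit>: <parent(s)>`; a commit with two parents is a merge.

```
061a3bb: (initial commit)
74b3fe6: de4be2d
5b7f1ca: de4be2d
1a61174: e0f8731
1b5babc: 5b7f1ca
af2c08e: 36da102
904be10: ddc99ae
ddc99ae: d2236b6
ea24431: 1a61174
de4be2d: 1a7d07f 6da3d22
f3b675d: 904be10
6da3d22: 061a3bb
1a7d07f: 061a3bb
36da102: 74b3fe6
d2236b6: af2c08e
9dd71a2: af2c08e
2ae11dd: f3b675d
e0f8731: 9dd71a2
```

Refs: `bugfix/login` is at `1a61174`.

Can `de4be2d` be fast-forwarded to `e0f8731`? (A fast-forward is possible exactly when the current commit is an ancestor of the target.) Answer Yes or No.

A fast-forward from de4be2d to e0f8731 is possible iff de4be2d is an ancestor of e0f8731.
Ancestors of e0f8731: {061a3bb, 1a7d07f, 36da102, 6da3d22, 74b3fe6, 9dd71a2, af2c08e, de4be2d, e0f8731}.
de4be2d is among them, so fast-forward is possible.

Yes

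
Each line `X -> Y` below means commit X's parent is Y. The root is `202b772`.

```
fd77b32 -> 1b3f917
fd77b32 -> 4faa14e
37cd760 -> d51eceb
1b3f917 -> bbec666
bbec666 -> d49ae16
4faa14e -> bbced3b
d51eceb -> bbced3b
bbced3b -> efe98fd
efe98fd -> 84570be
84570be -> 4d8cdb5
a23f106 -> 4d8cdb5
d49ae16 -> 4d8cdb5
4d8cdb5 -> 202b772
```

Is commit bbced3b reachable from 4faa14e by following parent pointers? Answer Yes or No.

Ancestors of 4faa14e (commits reachable by following parents): {202b772, 4d8cdb5, 4faa14e, 84570be, bbced3b, efe98fd}.
bbced3b is in that set, so it is an ancestor of 4faa14e.

Yes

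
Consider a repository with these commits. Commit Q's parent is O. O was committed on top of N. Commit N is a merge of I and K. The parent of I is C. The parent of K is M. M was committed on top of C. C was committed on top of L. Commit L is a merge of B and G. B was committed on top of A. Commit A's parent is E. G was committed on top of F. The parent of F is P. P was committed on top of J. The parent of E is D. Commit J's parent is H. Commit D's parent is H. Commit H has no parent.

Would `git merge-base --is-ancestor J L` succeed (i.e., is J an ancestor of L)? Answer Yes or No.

Yes

Ancestors of L (commits reachable by following parents): {A, B, D, E, F, G, H, J, L, P}.
J is in that set, so it is an ancestor of L.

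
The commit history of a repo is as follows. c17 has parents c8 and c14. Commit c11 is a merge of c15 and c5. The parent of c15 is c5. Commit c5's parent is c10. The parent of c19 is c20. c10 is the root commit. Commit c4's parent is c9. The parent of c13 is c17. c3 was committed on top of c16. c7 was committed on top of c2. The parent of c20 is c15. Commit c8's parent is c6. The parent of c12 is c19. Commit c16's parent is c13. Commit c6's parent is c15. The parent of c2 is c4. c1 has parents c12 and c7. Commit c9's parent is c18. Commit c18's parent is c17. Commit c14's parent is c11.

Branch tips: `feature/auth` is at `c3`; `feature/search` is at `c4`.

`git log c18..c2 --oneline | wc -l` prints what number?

Reachable from c2: {c10, c11, c14, c15, c17, c18, c2, c4, c5, c6, c8, c9}.
Reachable from c18: {c10, c11, c14, c15, c17, c18, c5, c6, c8}.
In c2's history but not c18's: {c2, c4, c9} — 3 commits.

3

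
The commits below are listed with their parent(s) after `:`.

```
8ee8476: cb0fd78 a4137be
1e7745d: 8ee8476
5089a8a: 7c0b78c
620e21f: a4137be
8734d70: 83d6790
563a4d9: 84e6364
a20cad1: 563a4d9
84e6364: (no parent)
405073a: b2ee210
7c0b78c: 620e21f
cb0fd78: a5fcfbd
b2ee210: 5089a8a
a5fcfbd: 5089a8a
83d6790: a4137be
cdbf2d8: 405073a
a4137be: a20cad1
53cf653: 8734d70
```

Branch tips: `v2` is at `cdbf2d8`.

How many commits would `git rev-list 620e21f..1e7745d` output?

6

Reachable from 1e7745d: {1e7745d, 5089a8a, 563a4d9, 620e21f, 7c0b78c, 84e6364, 8ee8476, a20cad1, a4137be, a5fcfbd, cb0fd78}.
Reachable from 620e21f: {563a4d9, 620e21f, 84e6364, a20cad1, a4137be}.
In 1e7745d's history but not 620e21f's: {1e7745d, 5089a8a, 7c0b78c, 8ee8476, a5fcfbd, cb0fd78} — 6 commits.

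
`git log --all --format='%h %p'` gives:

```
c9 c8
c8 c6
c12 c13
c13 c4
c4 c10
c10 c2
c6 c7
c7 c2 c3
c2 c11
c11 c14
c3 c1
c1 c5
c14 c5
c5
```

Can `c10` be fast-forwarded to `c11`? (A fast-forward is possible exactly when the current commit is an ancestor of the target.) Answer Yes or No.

No

A fast-forward from c10 to c11 is possible iff c10 is an ancestor of c11.
Ancestors of c11: {c11, c14, c5}.
c10 is not among them, so fast-forward is not possible.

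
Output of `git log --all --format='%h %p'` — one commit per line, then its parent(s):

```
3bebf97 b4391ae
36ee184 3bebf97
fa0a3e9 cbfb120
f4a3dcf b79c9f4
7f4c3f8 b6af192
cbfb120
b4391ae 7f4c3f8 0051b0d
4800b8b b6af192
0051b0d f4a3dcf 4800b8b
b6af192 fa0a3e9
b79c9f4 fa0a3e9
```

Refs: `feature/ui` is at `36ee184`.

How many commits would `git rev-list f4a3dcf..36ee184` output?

7

Reachable from 36ee184: {0051b0d, 36ee184, 3bebf97, 4800b8b, 7f4c3f8, b4391ae, b6af192, b79c9f4, cbfb120, f4a3dcf, fa0a3e9}.
Reachable from f4a3dcf: {b79c9f4, cbfb120, f4a3dcf, fa0a3e9}.
In 36ee184's history but not f4a3dcf's: {0051b0d, 36ee184, 3bebf97, 4800b8b, 7f4c3f8, b4391ae, b6af192} — 7 commits.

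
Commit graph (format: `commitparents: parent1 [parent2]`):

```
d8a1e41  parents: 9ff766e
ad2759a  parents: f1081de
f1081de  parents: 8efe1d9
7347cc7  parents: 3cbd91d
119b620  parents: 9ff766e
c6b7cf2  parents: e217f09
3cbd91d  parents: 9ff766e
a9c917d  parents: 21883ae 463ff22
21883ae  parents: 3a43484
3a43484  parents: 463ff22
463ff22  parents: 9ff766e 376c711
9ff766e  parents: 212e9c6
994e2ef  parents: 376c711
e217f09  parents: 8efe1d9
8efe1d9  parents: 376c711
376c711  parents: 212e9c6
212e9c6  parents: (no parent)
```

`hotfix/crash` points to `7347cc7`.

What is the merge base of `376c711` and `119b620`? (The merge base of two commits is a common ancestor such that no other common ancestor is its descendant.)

212e9c6

Ancestors of 376c711: {212e9c6, 376c711}.
Ancestors of 119b620: {119b620, 212e9c6, 9ff766e}.
Common ancestors: {212e9c6}.
The only common ancestor is 212e9c6, so it is the merge base.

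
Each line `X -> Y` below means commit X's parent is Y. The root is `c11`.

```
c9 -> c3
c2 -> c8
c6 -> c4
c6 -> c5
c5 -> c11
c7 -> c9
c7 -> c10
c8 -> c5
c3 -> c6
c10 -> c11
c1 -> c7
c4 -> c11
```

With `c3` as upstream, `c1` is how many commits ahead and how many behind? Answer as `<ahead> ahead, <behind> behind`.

Reachable from c1: {c1, c10, c11, c3, c4, c5, c6, c7, c9}.
Reachable from c3: {c11, c3, c4, c5, c6}.
Only in c1's history (ahead): {c1, c10, c7, c9} — 4.
Only in c3's history (behind): {} — 0.

4 ahead, 0 behind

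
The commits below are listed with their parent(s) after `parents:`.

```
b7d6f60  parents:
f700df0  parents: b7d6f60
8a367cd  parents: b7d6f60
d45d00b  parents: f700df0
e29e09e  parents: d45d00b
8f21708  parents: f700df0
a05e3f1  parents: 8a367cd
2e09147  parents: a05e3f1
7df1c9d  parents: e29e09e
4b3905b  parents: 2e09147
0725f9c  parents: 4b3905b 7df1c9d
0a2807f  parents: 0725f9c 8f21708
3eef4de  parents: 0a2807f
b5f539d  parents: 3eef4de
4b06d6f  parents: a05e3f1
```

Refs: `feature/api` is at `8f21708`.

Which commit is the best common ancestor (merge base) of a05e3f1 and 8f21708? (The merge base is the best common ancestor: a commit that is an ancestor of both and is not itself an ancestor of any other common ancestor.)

Ancestors of a05e3f1: {8a367cd, a05e3f1, b7d6f60}.
Ancestors of 8f21708: {8f21708, b7d6f60, f700df0}.
Common ancestors: {b7d6f60}.
The only common ancestor is b7d6f60, so it is the merge base.

b7d6f60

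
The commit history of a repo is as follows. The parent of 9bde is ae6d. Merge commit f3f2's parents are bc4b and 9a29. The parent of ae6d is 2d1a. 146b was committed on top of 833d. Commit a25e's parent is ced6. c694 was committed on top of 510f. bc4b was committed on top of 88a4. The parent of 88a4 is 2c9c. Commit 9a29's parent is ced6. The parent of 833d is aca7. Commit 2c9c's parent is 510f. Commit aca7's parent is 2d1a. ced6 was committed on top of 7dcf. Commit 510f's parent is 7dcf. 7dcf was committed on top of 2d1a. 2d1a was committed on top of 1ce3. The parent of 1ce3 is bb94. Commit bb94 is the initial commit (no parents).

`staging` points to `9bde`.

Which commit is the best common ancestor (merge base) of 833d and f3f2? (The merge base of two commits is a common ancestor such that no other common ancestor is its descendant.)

2d1a

Ancestors of 833d: {1ce3, 2d1a, 833d, aca7, bb94}.
Ancestors of f3f2: {1ce3, 2c9c, 2d1a, 510f, 7dcf, 88a4, 9a29, bb94, bc4b, ced6, f3f2}.
Common ancestors: {1ce3, 2d1a, bb94}.
Among these, 2d1a is not an ancestor of any other common ancestor — it is the merge base.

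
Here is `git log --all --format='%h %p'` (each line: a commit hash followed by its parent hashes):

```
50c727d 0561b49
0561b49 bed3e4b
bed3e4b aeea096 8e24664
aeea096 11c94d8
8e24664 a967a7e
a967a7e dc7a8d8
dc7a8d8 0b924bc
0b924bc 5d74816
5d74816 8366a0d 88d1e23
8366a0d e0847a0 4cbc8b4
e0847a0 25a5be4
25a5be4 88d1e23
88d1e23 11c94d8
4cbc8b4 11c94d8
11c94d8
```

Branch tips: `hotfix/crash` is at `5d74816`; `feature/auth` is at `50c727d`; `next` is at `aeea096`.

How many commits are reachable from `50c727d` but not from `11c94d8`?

Reachable from 50c727d: {0561b49, 0b924bc, 11c94d8, 25a5be4, 4cbc8b4, 50c727d, 5d74816, 8366a0d, 88d1e23, 8e24664, a967a7e, aeea096, bed3e4b, dc7a8d8, e0847a0}.
Reachable from 11c94d8: {11c94d8}.
In 50c727d's history but not 11c94d8's: {0561b49, 0b924bc, 25a5be4, 4cbc8b4, 50c727d, 5d74816, 8366a0d, 88d1e23, 8e24664, a967a7e, aeea096, bed3e4b, dc7a8d8, e0847a0} — 14 commits.

14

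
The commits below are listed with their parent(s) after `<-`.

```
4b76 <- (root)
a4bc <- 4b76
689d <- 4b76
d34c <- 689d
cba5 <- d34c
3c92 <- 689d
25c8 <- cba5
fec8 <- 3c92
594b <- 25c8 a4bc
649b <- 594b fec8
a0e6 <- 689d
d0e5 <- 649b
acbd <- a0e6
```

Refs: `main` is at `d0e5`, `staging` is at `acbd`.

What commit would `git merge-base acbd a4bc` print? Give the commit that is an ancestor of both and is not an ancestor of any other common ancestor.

Ancestors of acbd: {4b76, 689d, a0e6, acbd}.
Ancestors of a4bc: {4b76, a4bc}.
Common ancestors: {4b76}.
The only common ancestor is 4b76, so it is the merge base.

4b76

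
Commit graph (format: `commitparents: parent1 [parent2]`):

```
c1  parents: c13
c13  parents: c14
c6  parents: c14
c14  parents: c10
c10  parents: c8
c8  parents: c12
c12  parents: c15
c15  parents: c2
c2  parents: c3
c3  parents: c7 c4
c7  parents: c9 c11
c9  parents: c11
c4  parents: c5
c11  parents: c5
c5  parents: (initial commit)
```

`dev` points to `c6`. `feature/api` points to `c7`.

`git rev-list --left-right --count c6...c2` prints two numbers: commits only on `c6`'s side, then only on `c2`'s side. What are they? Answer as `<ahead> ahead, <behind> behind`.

Reachable from c6: {c10, c11, c12, c14, c15, c2, c3, c4, c5, c6, c7, c8, c9}.
Reachable from c2: {c11, c2, c3, c4, c5, c7, c9}.
Only in c6's history (ahead): {c10, c12, c14, c15, c6, c8} — 6.
Only in c2's history (behind): {} — 0.

6 ahead, 0 behind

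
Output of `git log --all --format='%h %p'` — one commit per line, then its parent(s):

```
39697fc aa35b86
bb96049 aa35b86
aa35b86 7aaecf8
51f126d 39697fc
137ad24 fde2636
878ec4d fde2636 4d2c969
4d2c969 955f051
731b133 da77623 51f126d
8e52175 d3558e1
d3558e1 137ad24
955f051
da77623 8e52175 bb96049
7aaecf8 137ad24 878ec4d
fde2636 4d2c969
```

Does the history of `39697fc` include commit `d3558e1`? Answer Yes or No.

No

Ancestors of 39697fc: {137ad24, 39697fc, 4d2c969, 7aaecf8, 878ec4d, 955f051, aa35b86, fde2636}.
d3558e1 is not in that set, so it is not an ancestor of 39697fc.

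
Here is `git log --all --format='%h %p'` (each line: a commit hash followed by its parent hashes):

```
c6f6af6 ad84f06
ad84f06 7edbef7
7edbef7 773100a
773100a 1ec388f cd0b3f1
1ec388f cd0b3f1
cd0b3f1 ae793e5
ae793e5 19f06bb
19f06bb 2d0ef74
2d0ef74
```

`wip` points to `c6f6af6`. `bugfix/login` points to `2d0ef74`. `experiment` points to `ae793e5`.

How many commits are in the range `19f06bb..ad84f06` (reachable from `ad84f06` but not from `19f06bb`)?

6

Reachable from ad84f06: {19f06bb, 1ec388f, 2d0ef74, 773100a, 7edbef7, ad84f06, ae793e5, cd0b3f1}.
Reachable from 19f06bb: {19f06bb, 2d0ef74}.
In ad84f06's history but not 19f06bb's: {1ec388f, 773100a, 7edbef7, ad84f06, ae793e5, cd0b3f1} — 6 commits.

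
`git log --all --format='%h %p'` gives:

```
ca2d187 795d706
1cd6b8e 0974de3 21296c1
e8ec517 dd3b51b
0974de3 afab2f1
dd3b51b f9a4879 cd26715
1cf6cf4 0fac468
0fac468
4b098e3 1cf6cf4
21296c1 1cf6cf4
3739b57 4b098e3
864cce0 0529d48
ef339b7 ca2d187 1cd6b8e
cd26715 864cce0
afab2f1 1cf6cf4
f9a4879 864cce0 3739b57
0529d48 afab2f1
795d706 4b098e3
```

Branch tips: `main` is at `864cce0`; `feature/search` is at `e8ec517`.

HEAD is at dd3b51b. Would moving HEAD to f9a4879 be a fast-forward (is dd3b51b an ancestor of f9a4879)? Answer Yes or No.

No

A fast-forward from dd3b51b to f9a4879 is possible iff dd3b51b is an ancestor of f9a4879.
Ancestors of f9a4879: {0529d48, 0fac468, 1cf6cf4, 3739b57, 4b098e3, 864cce0, afab2f1, f9a4879}.
dd3b51b is not among them, so fast-forward is not possible.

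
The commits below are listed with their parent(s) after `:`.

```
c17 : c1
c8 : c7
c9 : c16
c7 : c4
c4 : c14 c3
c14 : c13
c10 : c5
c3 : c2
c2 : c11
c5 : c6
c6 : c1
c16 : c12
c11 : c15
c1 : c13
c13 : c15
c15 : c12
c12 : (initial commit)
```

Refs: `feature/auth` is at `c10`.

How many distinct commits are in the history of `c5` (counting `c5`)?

Walking parent pointers from c5: reachable set = {c1, c12, c13, c15, c5, c6}.
That is 6 commits.

6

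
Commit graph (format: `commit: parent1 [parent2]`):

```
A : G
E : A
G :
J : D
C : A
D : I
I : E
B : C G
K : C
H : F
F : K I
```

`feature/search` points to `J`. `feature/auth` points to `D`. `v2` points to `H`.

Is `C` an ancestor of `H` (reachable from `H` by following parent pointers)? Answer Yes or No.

Yes

Ancestors of H (commits reachable by following parents): {A, C, E, F, G, H, I, K}.
C is in that set, so it is an ancestor of H.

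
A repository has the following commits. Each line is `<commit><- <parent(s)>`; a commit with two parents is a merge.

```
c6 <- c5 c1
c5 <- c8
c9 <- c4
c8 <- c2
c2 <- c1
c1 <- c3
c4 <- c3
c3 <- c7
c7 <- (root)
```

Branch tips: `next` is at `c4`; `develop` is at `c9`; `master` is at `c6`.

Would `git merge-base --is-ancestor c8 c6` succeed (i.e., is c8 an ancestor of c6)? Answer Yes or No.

Yes

Ancestors of c6 (commits reachable by following parents): {c1, c2, c3, c5, c6, c7, c8}.
c8 is in that set, so it is an ancestor of c6.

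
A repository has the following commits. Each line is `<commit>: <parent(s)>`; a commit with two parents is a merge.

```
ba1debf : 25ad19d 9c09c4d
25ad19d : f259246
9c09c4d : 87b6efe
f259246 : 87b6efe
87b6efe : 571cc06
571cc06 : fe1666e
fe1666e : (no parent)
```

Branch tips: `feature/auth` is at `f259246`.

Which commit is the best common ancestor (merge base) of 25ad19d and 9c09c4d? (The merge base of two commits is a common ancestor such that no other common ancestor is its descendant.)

87b6efe

Ancestors of 25ad19d: {25ad19d, 571cc06, 87b6efe, f259246, fe1666e}.
Ancestors of 9c09c4d: {571cc06, 87b6efe, 9c09c4d, fe1666e}.
Common ancestors: {571cc06, 87b6efe, fe1666e}.
Among these, 87b6efe is not an ancestor of any other common ancestor — it is the merge base.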